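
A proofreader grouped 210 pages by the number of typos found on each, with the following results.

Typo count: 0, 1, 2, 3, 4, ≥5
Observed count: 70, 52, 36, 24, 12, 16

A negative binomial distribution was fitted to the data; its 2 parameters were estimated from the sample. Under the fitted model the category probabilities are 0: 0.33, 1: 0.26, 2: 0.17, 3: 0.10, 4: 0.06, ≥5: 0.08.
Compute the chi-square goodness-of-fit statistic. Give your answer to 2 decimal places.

Expected counts E_i = n·p_i: 210×0.33 = 69.3, 210×0.26 = 54.6, 210×0.17 = 35.7, 210×0.10 = 21, 210×0.06 = 12.6, 210×0.08 = 16.8.
χ² = (70−69.3)²/69.3 + (52−54.6)²/54.6 + (36−35.7)²/35.7 + (24−21)²/21 + (12−12.6)²/12.6 + (16−16.8)²/16.8
   = 0.007 + 0.124 + 0.003 + 0.429 + 0.029 + 0.038
Sum = 0.63

0.63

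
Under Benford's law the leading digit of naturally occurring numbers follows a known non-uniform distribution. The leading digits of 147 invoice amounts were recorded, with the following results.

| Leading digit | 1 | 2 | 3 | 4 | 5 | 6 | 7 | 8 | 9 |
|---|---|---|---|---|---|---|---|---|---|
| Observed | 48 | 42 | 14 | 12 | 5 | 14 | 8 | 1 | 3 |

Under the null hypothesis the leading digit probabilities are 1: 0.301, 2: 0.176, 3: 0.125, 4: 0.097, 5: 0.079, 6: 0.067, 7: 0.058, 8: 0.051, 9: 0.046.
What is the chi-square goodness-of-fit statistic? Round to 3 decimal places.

25.043

Expected counts E_i = n·p_i: 147×0.301 = 44.247, 147×0.176 = 25.872, 147×0.125 = 18.375, 147×0.097 = 14.259, 147×0.079 = 11.613, 147×0.067 = 9.849, 147×0.058 = 8.526, 147×0.051 = 7.497, 147×0.046 = 6.762.
cat         O        E   (O−E)²/E
1          48   44.247     0.3183
2          42   25.872    10.0538
3          14   18.375     1.0417
4          12   14.259     0.3579
5           5   11.613     3.7658
6          14    9.849     1.7495
7           8    8.526     0.0325
8           1    7.497     5.6304
9           3    6.762     2.0930
Sum = 25.043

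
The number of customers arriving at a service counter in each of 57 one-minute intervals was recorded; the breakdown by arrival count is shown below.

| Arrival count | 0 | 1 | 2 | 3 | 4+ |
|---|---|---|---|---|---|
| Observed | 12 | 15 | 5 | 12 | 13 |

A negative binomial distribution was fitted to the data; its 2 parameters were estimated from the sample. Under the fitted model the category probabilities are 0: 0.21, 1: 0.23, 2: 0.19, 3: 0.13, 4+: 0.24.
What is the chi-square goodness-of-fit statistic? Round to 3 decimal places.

6.288

Expected counts E_i = n·p_i: 57×0.21 = 11.97, 57×0.23 = 13.11, 57×0.19 = 10.83, 57×0.13 = 7.41, 57×0.24 = 13.68.
0: (12 − 11.97)²/11.97 = 0.0009/11.97 = 0.0001
1: (15 − 13.11)²/13.11 = 3.5721/13.11 = 0.2725
2: (5 − 10.83)²/10.83 = 33.9889/10.83 = 3.1384
3: (12 − 7.41)²/7.41 = 21.0681/7.41 = 2.8432
4+: (13 − 13.68)²/13.68 = 0.4624/13.68 = 0.0338
Sum = 6.288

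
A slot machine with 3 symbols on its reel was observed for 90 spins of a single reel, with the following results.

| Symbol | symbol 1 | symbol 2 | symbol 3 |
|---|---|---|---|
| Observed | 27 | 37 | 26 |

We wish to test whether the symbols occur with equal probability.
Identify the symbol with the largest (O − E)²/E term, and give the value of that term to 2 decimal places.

symbol 2, 1.63

Under H₀ each category has probability 1/3, so each expected count is 90/3 = 30.
χ² = (27−30)²/30 + (37−30)²/30 + (26−30)²/30
   = 0.300 + 1.633 + 0.533
The largest term is for symbol 2: 1.63.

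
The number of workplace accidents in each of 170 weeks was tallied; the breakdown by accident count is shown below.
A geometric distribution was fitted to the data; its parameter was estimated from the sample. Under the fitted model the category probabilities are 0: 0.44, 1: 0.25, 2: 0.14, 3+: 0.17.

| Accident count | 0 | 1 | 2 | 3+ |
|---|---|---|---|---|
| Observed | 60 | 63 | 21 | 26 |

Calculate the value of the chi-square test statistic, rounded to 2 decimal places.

13.44

Expected counts E_i = n·p_i: 170×0.44 = 74.8, 170×0.25 = 42.5, 170×0.14 = 23.8, 170×0.17 = 28.9.
0: (60 − 74.8)²/74.8 = 219.04/74.8 = 2.928
1: (63 − 42.5)²/42.5 = 420.25/42.5 = 9.888
2: (21 − 23.8)²/23.8 = 7.84/23.8 = 0.329
3+: (26 − 28.9)²/28.9 = 8.41/28.9 = 0.291
Sum = 13.44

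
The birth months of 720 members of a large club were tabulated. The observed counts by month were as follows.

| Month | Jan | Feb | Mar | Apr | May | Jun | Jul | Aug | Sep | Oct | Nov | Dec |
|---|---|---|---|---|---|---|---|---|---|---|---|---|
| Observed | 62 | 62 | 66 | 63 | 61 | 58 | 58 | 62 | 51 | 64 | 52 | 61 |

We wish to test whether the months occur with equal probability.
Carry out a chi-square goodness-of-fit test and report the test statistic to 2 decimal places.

Expected count for each of the 12 categories: 720/12 = 60.
cat         O        E   (O−E)²/E
Jan        62       60      0.067
Feb        62       60      0.067
Mar        66       60      0.600
Apr        63       60      0.150
May        61       60      0.017
Jun        58       60      0.067
Jul        58       60      0.067
Aug        62       60      0.067
Sep        51       60      1.350
Oct        64       60      0.267
Nov        52       60      1.067
Dec        61       60      0.017
Sum = 3.80

3.80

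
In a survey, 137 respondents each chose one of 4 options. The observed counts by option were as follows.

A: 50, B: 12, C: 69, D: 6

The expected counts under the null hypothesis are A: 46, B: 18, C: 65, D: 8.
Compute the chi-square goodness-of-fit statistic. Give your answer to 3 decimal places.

χ² = (50−46)²/46 + (12−18)²/18 + (69−65)²/65 + (6−8)²/8
   = 0.3478 + 2.0000 + 0.2462 + 0.5000
Sum = 3.094

3.094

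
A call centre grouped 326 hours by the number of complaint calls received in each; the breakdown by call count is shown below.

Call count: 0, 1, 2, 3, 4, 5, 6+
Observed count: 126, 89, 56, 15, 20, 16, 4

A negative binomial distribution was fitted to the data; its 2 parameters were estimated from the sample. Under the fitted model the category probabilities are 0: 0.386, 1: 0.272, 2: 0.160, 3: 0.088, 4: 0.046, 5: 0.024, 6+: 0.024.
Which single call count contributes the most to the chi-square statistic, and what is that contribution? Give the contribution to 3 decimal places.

Expected counts E_i = n·p_i: 326×0.386 = 125.836, 326×0.272 = 88.672, 326×0.160 = 52.16, 326×0.088 = 28.688, 326×0.046 = 14.996, 326×0.024 = 7.824, 326×0.024 = 7.824.
cat         O        E   (O−E)²/E
0         126  125.836     0.0002
1          89   88.672     0.0012
2          56    52.16     0.2827
3          15   28.688     6.5310
4          20   14.996     1.6698
5          16    7.824     8.5438
6+          4    7.824     1.8690
The largest term is for 5: 8.544.

5, 8.544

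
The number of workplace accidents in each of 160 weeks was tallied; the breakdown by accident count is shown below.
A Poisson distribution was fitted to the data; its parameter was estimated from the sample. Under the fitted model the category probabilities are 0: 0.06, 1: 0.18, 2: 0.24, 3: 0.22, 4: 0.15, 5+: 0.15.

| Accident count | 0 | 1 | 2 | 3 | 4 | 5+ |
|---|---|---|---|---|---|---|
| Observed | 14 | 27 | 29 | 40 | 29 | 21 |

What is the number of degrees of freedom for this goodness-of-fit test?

There are k = 6 categories and 1 parameter estimated from the data, so df = 6 − 1 − 1 = 4.

4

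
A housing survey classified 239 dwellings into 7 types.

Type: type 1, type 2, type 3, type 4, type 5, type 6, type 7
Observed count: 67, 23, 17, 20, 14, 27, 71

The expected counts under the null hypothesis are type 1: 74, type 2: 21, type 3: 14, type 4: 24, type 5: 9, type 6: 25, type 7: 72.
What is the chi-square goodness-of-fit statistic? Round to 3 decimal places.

χ² = (67−74)²/74 + (23−21)²/21 + (17−14)²/14 + (20−24)²/24 + (14−9)²/9 + (27−25)²/25 + (71−72)²/72
   = 0.6622 + 0.1905 + 0.6429 + 0.6667 + 2.7778 + 0.1600 + 0.0139
Sum = 5.114

5.114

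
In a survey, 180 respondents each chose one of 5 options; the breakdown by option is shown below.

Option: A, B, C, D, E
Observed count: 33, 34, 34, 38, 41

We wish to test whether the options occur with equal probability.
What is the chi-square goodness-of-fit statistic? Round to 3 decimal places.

1.278

Expected count for each of the 5 categories: 180/5 = 36.
χ² = (33−36)²/36 + (34−36)²/36 + (34−36)²/36 + (38−36)²/36 + (41−36)²/36
   = 0.2500 + 0.1111 + 0.1111 + 0.1111 + 0.6944
Sum = 1.278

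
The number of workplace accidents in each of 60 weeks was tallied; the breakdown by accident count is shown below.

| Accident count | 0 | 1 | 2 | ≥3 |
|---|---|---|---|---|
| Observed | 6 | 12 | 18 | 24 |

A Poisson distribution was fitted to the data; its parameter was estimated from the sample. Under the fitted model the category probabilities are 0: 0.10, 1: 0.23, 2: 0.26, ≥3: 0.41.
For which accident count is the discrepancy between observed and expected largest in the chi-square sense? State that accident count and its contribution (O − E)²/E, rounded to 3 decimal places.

Expected counts E_i = n·p_i: 60×0.10 = 6, 60×0.23 = 13.8, 60×0.26 = 15.6, 60×0.41 = 24.6.
cat         O        E   (O−E)²/E
0           6        6     0.0000
1          12     13.8     0.2348
2          18     15.6     0.3692
≥3         24     24.6     0.0146
The largest term is for 2: 0.369.

2, 0.369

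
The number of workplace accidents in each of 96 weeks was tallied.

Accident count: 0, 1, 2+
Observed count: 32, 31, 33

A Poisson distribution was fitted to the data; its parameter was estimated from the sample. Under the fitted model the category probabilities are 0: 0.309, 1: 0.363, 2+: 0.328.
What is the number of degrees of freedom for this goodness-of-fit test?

There are k = 3 categories and 1 parameter estimated from the data, so df = 3 − 1 − 1 = 1.

1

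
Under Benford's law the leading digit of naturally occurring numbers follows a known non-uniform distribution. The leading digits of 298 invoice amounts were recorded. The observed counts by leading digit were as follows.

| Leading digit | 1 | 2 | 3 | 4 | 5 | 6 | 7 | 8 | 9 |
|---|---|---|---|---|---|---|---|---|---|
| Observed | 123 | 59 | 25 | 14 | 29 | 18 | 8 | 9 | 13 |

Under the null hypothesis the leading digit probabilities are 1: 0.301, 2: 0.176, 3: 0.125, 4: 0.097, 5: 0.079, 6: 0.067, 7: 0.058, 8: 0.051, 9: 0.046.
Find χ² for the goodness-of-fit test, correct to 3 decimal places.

33.908

Expected counts E_i = n·p_i: 298×0.301 = 89.698, 298×0.176 = 52.448, 298×0.125 = 37.25, 298×0.097 = 28.906, 298×0.079 = 23.542, 298×0.067 = 19.966, 298×0.058 = 17.284, 298×0.051 = 15.198, 298×0.046 = 13.708.
1: (123 − 89.698)²/89.698 = 1109.023204/89.698 = 12.3640
2: (59 − 52.448)²/52.448 = 42.928704/52.448 = 0.8185
3: (25 − 37.25)²/37.25 = 150.0625/37.25 = 4.0285
4: (14 − 28.906)²/28.906 = 222.188836/28.906 = 7.6866
5: (29 − 23.542)²/23.542 = 29.789764/23.542 = 1.2654
6: (18 − 19.966)²/19.966 = 3.865156/19.966 = 0.1936
7: (8 − 17.284)²/17.284 = 86.192656/17.284 = 4.9868
8: (9 − 15.198)²/15.198 = 38.415204/15.198 = 2.5276
9: (13 − 13.708)²/13.708 = 0.501264/13.708 = 0.0366
Sum = 33.908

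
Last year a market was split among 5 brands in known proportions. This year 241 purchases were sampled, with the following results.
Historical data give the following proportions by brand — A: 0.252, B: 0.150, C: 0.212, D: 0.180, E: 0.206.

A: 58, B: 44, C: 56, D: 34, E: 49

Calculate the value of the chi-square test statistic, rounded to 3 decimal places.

4.336

Expected counts E_i = n·p_i: 241×0.252 = 60.732, 241×0.150 = 36.15, 241×0.212 = 51.092, 241×0.180 = 43.38, 241×0.206 = 49.646.
cat         O        E   (O−E)²/E
A          58   60.732     0.1229
B          44    36.15     1.7046
C          56   51.092     0.4715
D          34    43.38     2.0282
E          49   49.646     0.0084
Sum = 4.336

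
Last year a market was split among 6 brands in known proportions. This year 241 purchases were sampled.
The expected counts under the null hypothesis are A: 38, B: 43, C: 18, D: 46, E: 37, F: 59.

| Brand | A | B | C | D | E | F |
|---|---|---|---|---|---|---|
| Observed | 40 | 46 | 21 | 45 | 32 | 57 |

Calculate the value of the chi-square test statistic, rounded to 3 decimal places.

1.580

A: (40 − 38)²/38 = 4/38 = 0.1053
B: (46 − 43)²/43 = 9/43 = 0.2093
C: (21 − 18)²/18 = 9/18 = 0.5000
D: (45 − 46)²/46 = 1/46 = 0.0217
E: (32 − 37)²/37 = 25/37 = 0.6757
F: (57 − 59)²/59 = 4/59 = 0.0678
Sum = 1.580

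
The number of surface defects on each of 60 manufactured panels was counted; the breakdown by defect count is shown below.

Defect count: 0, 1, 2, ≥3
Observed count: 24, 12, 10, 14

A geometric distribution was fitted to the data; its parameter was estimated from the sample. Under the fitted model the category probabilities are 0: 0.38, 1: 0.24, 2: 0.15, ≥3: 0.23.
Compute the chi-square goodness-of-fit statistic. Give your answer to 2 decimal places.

0.58

Expected counts E_i = n·p_i: 60×0.38 = 22.8, 60×0.24 = 14.4, 60×0.15 = 9, 60×0.23 = 13.8.
χ² = (24−22.8)²/22.8 + (12−14.4)²/14.4 + (10−9)²/9 + (14−13.8)²/13.8
   = 0.063 + 0.400 + 0.111 + 0.003
Sum = 0.58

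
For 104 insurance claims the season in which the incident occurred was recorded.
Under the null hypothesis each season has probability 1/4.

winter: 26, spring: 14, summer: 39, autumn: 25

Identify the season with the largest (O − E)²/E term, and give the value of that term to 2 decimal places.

Expected count for each of the 4 categories: 104/4 = 26.
χ² = (26−26)²/26 + (14−26)²/26 + (39−26)²/26 + (25−26)²/26
   = 0.000 + 5.538 + 6.500 + 0.038
The largest term is for summer: 6.50.

summer, 6.50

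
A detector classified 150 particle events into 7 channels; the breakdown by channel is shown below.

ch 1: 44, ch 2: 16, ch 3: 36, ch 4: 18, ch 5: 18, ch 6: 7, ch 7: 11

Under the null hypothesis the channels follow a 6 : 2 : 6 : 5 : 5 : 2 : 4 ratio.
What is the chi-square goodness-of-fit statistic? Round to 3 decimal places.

Ratio total = 30. Expected counts: 150×6/30 = 30, 150×2/30 = 10, 150×6/30 = 30, 150×5/30 = 25, 150×5/30 = 25, 150×2/30 = 10, 150×4/30 = 20.
cat         O        E   (O−E)²/E
ch 1       44       30     6.5333
ch 2       16       10     3.6000
ch 3       36       30     1.2000
ch 4       18       25     1.9600
ch 5       18       25     1.9600
ch 6        7       10     0.9000
ch 7       11       20     4.0500
Sum = 20.203

20.203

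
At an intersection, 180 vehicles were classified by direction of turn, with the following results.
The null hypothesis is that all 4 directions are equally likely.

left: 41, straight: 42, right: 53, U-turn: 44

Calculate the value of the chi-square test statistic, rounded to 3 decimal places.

2.000

Expected count for each of the 4 categories: 180/4 = 45.
left: (41 − 45)²/45 = 16/45 = 0.3556
straight: (42 − 45)²/45 = 9/45 = 0.2000
right: (53 − 45)²/45 = 64/45 = 1.4222
U-turn: (44 − 45)²/45 = 1/45 = 0.0222
Sum = 2.000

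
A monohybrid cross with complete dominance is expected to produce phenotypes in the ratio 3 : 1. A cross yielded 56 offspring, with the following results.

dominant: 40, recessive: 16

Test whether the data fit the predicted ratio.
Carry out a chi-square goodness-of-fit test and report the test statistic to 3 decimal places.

Ratio total = 4. Expected counts: 56×3/4 = 42, 56×1/4 = 14.
dominant: (40 − 42)²/42 = 4/42 = 0.0952
recessive: (16 − 14)²/14 = 4/14 = 0.2857
Sum = 0.381

0.381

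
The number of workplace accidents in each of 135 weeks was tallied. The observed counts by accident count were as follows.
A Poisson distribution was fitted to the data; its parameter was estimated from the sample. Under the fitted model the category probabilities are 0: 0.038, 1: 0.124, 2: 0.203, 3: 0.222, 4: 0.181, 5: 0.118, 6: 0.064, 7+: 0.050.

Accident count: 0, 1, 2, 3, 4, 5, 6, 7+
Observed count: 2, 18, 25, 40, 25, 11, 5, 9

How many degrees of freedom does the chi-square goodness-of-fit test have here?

There are k = 8 categories and 1 parameter estimated from the data, so df = 8 − 1 − 1 = 6.

6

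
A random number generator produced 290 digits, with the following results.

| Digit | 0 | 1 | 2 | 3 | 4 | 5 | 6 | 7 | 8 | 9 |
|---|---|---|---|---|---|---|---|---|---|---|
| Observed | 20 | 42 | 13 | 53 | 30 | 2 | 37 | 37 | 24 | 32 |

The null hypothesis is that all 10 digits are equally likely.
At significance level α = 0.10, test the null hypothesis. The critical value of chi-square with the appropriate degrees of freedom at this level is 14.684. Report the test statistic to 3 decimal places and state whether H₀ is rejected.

Expected count for each of the 10 categories: 290/10 = 29.
cat         O        E   (O−E)²/E
0          20       29     2.7931
1          42       29     5.8276
2          13       29     8.8276
3          53       29    19.8621
4          30       29     0.0345
5           2       29    25.1379
6          37       29     2.2069
7          37       29     2.2069
8          24       29     0.8621
9          32       29     0.3103
Sum = 68.069
df = 9. Since 68.069 > 14.684, we reject H₀.

68.069; reject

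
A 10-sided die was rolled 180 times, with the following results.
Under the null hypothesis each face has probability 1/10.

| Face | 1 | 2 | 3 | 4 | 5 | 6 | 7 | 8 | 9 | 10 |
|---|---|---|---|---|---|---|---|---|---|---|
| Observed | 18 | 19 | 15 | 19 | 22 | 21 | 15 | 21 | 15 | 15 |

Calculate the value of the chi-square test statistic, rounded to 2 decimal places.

4.00

Under H₀ each category has probability 1/10, so each expected count is 180/10 = 18.
cat         O        E   (O−E)²/E
1          18       18      0.000
2          19       18      0.056
3          15       18      0.500
4          19       18      0.056
5          22       18      0.889
6          21       18      0.500
7          15       18      0.500
8          21       18      0.500
9          15       18      0.500
10         15       18      0.500
Sum = 4.00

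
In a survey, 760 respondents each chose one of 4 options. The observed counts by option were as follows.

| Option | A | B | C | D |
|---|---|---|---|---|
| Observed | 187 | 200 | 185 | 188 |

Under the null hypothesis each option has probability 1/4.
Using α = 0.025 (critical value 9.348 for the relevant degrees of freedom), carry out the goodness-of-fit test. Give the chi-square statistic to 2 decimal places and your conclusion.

0.73; do not reject

Expected count for each of the 4 categories: 760/4 = 190.
cat         O        E   (O−E)²/E
A         187      190      0.047
B         200      190      0.526
C         185      190      0.132
D         188      190      0.021
Sum = 0.73
df = 3. Since 0.73 < 9.348, we do not reject H₀.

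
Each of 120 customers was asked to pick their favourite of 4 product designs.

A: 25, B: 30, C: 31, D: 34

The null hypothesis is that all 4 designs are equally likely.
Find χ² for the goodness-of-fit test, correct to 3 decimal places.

Expected count for each of the 4 categories: 120/4 = 30.
cat         O        E   (O−E)²/E
A          25       30     0.8333
B          30       30     0.0000
C          31       30     0.0333
D          34       30     0.5333
Sum = 1.400

1.400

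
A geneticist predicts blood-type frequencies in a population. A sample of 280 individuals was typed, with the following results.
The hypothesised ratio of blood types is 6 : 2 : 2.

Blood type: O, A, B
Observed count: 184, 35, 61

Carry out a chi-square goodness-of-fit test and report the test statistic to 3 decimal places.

Ratio total = 10. Expected counts: 280×6/10 = 168, 280×2/10 = 56, 280×2/10 = 56.
χ² = (184−168)²/168 + (35−56)²/56 + (61−56)²/56
   = 1.5238 + 7.8750 + 0.4464
Sum = 9.845

9.845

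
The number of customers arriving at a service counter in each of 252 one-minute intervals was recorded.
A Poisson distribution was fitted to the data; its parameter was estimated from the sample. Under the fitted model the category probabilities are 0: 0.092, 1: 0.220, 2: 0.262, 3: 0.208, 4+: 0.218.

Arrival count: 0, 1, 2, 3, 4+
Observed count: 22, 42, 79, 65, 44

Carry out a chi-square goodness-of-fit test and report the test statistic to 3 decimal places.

11.067

Expected counts E_i = n·p_i: 252×0.092 = 23.184, 252×0.220 = 55.44, 252×0.262 = 66.024, 252×0.208 = 52.416, 252×0.218 = 54.936.
0: (22 − 23.184)²/23.184 = 1.401856/23.184 = 0.0605
1: (42 − 55.44)²/55.44 = 180.6336/55.44 = 3.2582
2: (79 − 66.024)²/66.024 = 168.376576/66.024 = 2.5502
3: (65 − 52.416)²/52.416 = 158.357056/52.416 = 3.0212
4+: (44 − 54.936)²/54.936 = 119.596096/54.936 = 2.1770
Sum = 11.067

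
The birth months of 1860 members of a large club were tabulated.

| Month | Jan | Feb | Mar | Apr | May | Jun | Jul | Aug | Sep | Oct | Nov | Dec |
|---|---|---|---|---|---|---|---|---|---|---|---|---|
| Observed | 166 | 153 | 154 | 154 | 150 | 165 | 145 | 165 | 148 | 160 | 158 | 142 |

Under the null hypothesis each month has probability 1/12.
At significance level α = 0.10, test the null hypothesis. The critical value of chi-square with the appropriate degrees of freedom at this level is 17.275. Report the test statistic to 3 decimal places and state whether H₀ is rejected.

Expected count for each of the 12 categories: 1860/12 = 155.
χ² = (166−155)²/155 + (153−155)²/155 + (154−155)²/155 + (154−155)²/155 + (150−155)²/155 + (165−155)²/155 + (145−155)²/155 + (165−155)²/155 + (148−155)²/155 + (160−155)²/155 + (158−155)²/155 + (142−155)²/155
   = 0.7806 + 0.0258 + 0.0065 + 0.0065 + 0.1613 + 0.6452 + 0.6452 + 0.6452 + 0.3161 + 0.1613 + 0.0581 + 1.0903
Sum = 4.542
df = 11. Since 4.542 < 17.275, we do not reject H₀.

4.542; do not reject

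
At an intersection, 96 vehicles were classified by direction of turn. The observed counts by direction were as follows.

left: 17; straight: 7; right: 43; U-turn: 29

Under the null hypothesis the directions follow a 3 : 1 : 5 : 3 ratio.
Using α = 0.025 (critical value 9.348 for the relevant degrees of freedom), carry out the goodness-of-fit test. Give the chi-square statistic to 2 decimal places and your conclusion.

Ratio total = 12. Expected counts: 96×3/12 = 24, 96×1/12 = 8, 96×5/12 = 40, 96×3/12 = 24.
χ² = (17−24)²/24 + (7−8)²/8 + (43−40)²/40 + (29−24)²/24
   = 2.042 + 0.125 + 0.225 + 1.042
Sum = 3.43
df = 3. Since 3.43 < 9.348, we do not reject H₀.

3.43; do not reject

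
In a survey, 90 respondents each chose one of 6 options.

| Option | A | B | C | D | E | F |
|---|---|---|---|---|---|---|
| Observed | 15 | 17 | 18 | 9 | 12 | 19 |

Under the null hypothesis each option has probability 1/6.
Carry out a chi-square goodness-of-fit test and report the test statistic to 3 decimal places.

4.933

Under H₀ each category has probability 1/6, so each expected count is 90/6 = 15.
χ² = (15−15)²/15 + (17−15)²/15 + (18−15)²/15 + (9−15)²/15 + (12−15)²/15 + (19−15)²/15
   = 0.0000 + 0.2667 + 0.6000 + 2.4000 + 0.6000 + 1.0667
Sum = 4.933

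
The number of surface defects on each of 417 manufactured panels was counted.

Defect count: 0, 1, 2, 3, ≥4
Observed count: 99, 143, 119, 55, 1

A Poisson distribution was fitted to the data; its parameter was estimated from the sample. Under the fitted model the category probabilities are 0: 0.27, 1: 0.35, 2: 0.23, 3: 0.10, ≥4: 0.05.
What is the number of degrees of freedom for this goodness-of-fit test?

There are k = 5 categories and 1 parameter estimated from the data, so df = 5 − 1 − 1 = 3.

3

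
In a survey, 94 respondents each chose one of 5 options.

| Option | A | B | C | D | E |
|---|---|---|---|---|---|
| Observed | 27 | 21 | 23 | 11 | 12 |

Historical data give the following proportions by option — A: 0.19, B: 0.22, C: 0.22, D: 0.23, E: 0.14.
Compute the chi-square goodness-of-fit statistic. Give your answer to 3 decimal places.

10.262

Expected counts E_i = n·p_i: 94×0.19 = 17.86, 94×0.22 = 20.68, 94×0.22 = 20.68, 94×0.23 = 21.62, 94×0.14 = 13.16.
χ² = (27−17.86)²/17.86 + (21−20.68)²/20.68 + (23−20.68)²/20.68 + (11−21.62)²/21.62 + (12−13.16)²/13.16
   = 4.6775 + 0.0050 + 0.2603 + 5.2167 + 0.1022
Sum = 10.262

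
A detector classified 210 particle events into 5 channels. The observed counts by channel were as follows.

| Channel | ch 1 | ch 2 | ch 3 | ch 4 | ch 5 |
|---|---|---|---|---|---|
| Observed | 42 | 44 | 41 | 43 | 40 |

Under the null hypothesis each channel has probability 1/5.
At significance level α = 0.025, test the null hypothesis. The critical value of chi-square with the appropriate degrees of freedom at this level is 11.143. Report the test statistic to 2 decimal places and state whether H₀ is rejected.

Expected count for each of the 5 categories: 210/5 = 42.
χ² = (42−42)²/42 + (44−42)²/42 + (41−42)²/42 + (43−42)²/42 + (40−42)²/42
   = 0.000 + 0.095 + 0.024 + 0.024 + 0.095
Sum = 0.24
df = 4. Since 0.24 < 11.143, we do not reject H₀.

0.24; do not reject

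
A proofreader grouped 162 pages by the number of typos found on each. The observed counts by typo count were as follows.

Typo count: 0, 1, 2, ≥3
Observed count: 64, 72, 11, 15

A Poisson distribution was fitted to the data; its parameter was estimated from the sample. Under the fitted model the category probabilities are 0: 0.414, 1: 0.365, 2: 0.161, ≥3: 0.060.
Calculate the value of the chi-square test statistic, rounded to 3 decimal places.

Expected counts E_i = n·p_i: 162×0.414 = 67.068, 162×0.365 = 59.13, 162×0.161 = 26.082, 162×0.060 = 9.72.
cat         O        E   (O−E)²/E
0          64   67.068     0.1403
1          72    59.13     2.8012
2          11   26.082     8.7212
≥3         15     9.72     2.8681
Sum = 14.531

14.531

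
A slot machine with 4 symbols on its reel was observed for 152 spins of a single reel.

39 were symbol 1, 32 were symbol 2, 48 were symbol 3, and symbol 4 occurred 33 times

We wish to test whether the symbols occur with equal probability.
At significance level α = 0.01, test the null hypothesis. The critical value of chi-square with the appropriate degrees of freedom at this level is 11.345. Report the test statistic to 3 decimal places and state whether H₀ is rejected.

Under H₀ each category has probability 1/4, so each expected count is 152/4 = 38.
cat           O        E   (O−E)²/E
symbol 1     39       38     0.0263
symbol 2     32       38     0.9474
symbol 3     48       38     2.6316
symbol 4     33       38     0.6579
Sum = 4.263
df = 3. Since 4.263 < 11.345, we do not reject H₀.

4.263; do not reject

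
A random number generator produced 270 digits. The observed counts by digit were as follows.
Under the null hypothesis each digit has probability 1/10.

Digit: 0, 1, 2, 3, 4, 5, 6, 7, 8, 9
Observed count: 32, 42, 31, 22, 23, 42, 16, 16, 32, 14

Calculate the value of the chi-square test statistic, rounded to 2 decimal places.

Under H₀ each category has probability 1/10, so each expected count is 270/10 = 27.
cat         O        E   (O−E)²/E
0          32       27      0.926
1          42       27      8.333
2          31       27      0.593
3          22       27      0.926
4          23       27      0.593
5          42       27      8.333
6          16       27      4.481
7          16       27      4.481
8          32       27      0.926
9          14       27      6.259
Sum = 35.85

35.85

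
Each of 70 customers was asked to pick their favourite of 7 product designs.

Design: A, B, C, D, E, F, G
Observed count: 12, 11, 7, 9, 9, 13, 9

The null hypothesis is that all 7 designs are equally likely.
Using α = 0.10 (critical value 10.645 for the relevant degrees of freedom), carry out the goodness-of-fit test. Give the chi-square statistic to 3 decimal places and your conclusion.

Under H₀ each category has probability 1/7, so each expected count is 70/7 = 10.
χ² = (12−10)²/10 + (11−10)²/10 + (7−10)²/10 + (9−10)²/10 + (9−10)²/10 + (13−10)²/10 + (9−10)²/10
   = 0.4000 + 0.1000 + 0.9000 + 0.1000 + 0.1000 + 0.9000 + 0.1000
Sum = 2.600
df = 6. Since 2.600 < 10.645, we do not reject H₀.

2.600; do not reject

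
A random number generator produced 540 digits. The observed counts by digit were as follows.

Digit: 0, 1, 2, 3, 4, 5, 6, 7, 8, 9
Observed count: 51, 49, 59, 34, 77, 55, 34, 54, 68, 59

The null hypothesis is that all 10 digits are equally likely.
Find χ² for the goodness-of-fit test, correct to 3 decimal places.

29.815

Under H₀ each category has probability 1/10, so each expected count is 540/10 = 54.
χ² = (51−54)²/54 + (49−54)²/54 + (59−54)²/54 + (34−54)²/54 + (77−54)²/54 + (55−54)²/54 + (34−54)²/54 + (54−54)²/54 + (68−54)²/54 + (59−54)²/54
   = 0.1667 + 0.4630 + 0.4630 + 7.4074 + 9.7963 + 0.0185 + 7.4074 + 0.0000 + 3.6296 + 0.4630
Sum = 29.815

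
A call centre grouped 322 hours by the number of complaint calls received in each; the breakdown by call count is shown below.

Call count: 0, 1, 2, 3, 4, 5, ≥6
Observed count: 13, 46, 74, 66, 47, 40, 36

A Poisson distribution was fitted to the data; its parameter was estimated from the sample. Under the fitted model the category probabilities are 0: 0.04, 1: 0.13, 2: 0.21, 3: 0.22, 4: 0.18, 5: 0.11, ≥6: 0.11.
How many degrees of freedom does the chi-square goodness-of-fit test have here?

5

There are k = 7 categories and 1 parameter estimated from the data, so df = 7 − 1 − 1 = 5.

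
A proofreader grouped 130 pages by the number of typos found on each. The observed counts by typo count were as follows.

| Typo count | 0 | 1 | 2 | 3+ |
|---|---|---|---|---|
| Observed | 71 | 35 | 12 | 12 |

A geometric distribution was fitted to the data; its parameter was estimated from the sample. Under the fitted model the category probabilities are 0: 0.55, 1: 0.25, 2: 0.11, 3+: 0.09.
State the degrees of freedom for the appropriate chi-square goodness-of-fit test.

2

There are k = 4 categories and 1 parameter estimated from the data, so df = 4 − 1 − 1 = 2.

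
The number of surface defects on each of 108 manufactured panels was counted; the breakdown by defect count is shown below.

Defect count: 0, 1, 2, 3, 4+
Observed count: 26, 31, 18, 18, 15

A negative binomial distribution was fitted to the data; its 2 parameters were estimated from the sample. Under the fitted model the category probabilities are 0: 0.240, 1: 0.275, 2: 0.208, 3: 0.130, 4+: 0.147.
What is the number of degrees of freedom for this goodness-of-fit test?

2

There are k = 5 categories and 2 parameters estimated from the data, so df = 5 − 1 − 2 = 2.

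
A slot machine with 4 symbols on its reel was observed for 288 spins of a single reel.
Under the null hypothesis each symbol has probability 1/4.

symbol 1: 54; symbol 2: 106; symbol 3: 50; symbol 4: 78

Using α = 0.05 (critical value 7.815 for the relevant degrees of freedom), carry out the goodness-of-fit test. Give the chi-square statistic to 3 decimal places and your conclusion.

27.778; reject

Under H₀ each category has probability 1/4, so each expected count is 288/4 = 72.
symbol 1: (54 − 72)²/72 = 324/72 = 4.5000
symbol 2: (106 − 72)²/72 = 1156/72 = 16.0556
symbol 3: (50 − 72)²/72 = 484/72 = 6.7222
symbol 4: (78 − 72)²/72 = 36/72 = 0.5000
Sum = 27.778
df = 3. Since 27.778 > 7.815, we reject H₀.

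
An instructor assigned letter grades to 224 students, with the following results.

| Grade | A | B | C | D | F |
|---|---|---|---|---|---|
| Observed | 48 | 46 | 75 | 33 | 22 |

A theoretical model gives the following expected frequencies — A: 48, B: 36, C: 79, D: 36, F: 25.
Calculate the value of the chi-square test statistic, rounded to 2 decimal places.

3.59

cat         O        E   (O−E)²/E
A          48       48      0.000
B          46       36      2.778
C          75       79      0.203
D          33       36      0.250
F          22       25      0.360
Sum = 3.59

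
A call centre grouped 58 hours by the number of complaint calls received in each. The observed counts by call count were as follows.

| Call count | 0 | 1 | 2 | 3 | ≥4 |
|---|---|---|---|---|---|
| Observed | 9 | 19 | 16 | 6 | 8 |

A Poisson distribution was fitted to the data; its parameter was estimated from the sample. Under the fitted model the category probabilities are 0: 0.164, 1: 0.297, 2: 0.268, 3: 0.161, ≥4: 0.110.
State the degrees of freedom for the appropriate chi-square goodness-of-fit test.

There are k = 5 categories and 1 parameter estimated from the data, so df = 5 − 1 − 1 = 3.

3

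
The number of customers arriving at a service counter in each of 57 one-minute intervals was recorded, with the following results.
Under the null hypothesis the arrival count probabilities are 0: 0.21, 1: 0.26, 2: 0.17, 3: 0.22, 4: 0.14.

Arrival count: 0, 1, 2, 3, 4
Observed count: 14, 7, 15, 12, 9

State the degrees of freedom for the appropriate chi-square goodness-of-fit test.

4

There are k = 5 categories and no parameters were estimated from the data, so df = 5 − 1 = 4.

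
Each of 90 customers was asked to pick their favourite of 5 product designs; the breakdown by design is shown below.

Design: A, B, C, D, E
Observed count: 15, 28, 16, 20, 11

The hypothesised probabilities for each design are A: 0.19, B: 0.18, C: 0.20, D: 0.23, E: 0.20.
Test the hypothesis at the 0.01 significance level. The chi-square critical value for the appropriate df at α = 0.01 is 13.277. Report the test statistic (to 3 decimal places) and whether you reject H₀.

11.821; do not reject

Expected counts E_i = n·p_i: 90×0.19 = 17.1, 90×0.18 = 16.2, 90×0.20 = 18, 90×0.23 = 20.7, 90×0.20 = 18.
cat         O        E   (O−E)²/E
A          15     17.1     0.2579
B          28     16.2     8.5951
C          16       18     0.2222
D          20     20.7     0.0237
E          11       18     2.7222
Sum = 11.821
df = 4. Since 11.821 < 13.277, we do not reject H₀.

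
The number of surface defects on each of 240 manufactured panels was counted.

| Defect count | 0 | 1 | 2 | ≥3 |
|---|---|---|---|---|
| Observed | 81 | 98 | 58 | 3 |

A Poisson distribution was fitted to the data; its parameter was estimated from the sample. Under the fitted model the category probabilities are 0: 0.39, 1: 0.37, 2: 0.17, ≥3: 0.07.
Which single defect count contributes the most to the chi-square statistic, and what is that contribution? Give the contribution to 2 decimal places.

≥3, 11.34

Expected counts E_i = n·p_i: 240×0.39 = 93.6, 240×0.37 = 88.8, 240×0.17 = 40.8, 240×0.07 = 16.8.
χ² = (81−93.6)²/93.6 + (98−88.8)²/88.8 + (58−40.8)²/40.8 + (3−16.8)²/16.8
   = 1.696 + 0.953 + 7.251 + 11.336
The largest term is for ≥3: 11.34.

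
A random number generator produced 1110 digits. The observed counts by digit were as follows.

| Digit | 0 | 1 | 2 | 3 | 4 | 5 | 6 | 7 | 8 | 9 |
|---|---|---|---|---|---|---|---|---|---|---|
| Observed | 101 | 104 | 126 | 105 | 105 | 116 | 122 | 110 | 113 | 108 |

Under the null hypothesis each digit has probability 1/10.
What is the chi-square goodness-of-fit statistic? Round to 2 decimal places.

5.46

Expected count for each of the 10 categories: 1110/10 = 111.
0: (101 − 111)²/111 = 100/111 = 0.901
1: (104 − 111)²/111 = 49/111 = 0.441
2: (126 − 111)²/111 = 225/111 = 2.027
3: (105 − 111)²/111 = 36/111 = 0.324
4: (105 − 111)²/111 = 36/111 = 0.324
5: (116 − 111)²/111 = 25/111 = 0.225
6: (122 − 111)²/111 = 121/111 = 1.090
7: (110 − 111)²/111 = 1/111 = 0.009
8: (113 − 111)²/111 = 4/111 = 0.036
9: (108 − 111)²/111 = 9/111 = 0.081
Sum = 5.46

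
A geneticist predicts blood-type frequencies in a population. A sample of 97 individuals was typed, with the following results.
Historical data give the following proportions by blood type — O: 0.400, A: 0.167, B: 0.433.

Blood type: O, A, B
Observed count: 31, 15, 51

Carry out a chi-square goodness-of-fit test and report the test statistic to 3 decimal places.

Expected counts E_i = n·p_i: 97×0.400 = 38.8, 97×0.167 = 16.199, 97×0.433 = 42.001.
χ² = (31−38.8)²/38.8 + (15−16.199)²/16.199 + (51−42.001)²/42.001
   = 1.5680 + 0.0887 + 1.9281
Sum = 3.585

3.585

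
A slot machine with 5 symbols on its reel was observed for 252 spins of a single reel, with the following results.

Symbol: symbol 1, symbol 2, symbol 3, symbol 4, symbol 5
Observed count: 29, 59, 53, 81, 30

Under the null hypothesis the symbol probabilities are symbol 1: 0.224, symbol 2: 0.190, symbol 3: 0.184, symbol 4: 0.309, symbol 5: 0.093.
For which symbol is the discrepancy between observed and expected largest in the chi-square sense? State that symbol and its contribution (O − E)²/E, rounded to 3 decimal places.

symbol 1, 13.347

Expected counts E_i = n·p_i: 252×0.224 = 56.448, 252×0.190 = 47.88, 252×0.184 = 46.368, 252×0.309 = 77.868, 252×0.093 = 23.436.
χ² = (29−56.448)²/56.448 + (59−47.88)²/47.88 + (53−46.368)²/46.368 + (81−77.868)²/77.868 + (30−23.436)²/23.436
   = 13.3467 + 2.5826 + 0.9486 + 0.1260 + 1.8385
The largest term is for symbol 1: 13.347.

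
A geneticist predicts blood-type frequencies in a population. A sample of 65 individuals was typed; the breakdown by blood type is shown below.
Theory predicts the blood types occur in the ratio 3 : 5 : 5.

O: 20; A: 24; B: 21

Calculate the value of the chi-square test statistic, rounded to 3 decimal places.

Ratio total = 13. Expected counts: 65×3/13 = 15, 65×5/13 = 25, 65×5/13 = 25.
O: (20 − 15)²/15 = 25/15 = 1.6667
A: (24 − 25)²/25 = 1/25 = 0.0400
B: (21 − 25)²/25 = 16/25 = 0.6400
Sum = 2.347

2.347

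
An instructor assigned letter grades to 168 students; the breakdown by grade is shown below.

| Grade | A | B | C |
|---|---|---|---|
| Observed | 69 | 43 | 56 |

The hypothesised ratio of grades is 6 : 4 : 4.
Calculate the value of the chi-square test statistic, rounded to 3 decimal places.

1.979

Ratio total = 14. Expected counts: 168×6/14 = 72, 168×4/14 = 48, 168×4/14 = 48.
A: (69 − 72)²/72 = 9/72 = 0.1250
B: (43 − 48)²/48 = 25/48 = 0.5208
C: (56 − 48)²/48 = 64/48 = 1.3333
Sum = 1.979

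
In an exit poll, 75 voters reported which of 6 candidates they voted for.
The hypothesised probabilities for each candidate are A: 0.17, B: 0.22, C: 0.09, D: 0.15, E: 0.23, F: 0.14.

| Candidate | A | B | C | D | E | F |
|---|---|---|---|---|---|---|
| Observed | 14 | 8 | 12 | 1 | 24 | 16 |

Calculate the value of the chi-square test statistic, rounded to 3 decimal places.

Expected counts E_i = n·p_i: 75×0.17 = 12.75, 75×0.22 = 16.5, 75×0.09 = 6.75, 75×0.15 = 11.25, 75×0.23 = 17.25, 75×0.14 = 10.5.
cat         O        E   (O−E)²/E
A          14    12.75     0.1225
B           8     16.5     4.3788
C          12     6.75     4.0833
D           1    11.25     9.3389
E          24    17.25     2.6413
F          16     10.5     2.8810
Sum = 23.446

23.446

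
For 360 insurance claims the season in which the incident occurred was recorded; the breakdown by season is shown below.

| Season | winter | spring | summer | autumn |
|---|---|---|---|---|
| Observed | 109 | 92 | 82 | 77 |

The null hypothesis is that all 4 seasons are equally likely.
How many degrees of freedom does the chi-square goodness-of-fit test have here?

There are k = 4 categories and no parameters were estimated from the data, so df = 4 − 1 = 3.

3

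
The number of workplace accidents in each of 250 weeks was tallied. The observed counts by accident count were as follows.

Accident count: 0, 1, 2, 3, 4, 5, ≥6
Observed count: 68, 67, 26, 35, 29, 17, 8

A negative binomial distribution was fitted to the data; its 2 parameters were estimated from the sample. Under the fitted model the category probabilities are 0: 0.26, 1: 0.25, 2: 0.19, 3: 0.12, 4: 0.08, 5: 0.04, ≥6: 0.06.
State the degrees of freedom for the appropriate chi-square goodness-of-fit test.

There are k = 7 categories and 2 parameters estimated from the data, so df = 7 − 1 − 2 = 4.

4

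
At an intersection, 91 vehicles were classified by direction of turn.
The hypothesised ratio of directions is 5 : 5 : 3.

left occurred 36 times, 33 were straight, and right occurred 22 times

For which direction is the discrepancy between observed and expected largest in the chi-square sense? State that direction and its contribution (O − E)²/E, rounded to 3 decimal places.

straight, 0.114

Ratio total = 13. Expected counts: 91×5/13 = 35, 91×5/13 = 35, 91×3/13 = 21.
χ² = (36−35)²/35 + (33−35)²/35 + (22−21)²/21
   = 0.0286 + 0.1143 + 0.0476
The largest term is for straight: 0.114.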